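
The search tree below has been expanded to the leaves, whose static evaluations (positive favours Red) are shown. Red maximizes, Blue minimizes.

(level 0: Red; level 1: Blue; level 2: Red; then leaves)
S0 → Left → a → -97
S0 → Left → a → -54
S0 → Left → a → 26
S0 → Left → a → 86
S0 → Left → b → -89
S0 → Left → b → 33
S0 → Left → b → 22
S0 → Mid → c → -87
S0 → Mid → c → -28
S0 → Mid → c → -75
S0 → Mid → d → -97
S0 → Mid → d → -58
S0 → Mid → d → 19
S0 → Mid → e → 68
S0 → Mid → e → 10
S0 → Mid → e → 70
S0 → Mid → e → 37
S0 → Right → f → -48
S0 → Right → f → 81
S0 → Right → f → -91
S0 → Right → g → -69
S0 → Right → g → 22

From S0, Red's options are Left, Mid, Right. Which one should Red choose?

Left

a (Red): max(-97, -54, 26, 86) = 86
b (Red): max(-89, 33, 22) = 33
Left (Blue): min(86, 33) = 33
c (Red): max(-87, -28, -75) = -28
d (Red): max(-97, -58, 19) = 19
e (Red): max(68, 10, 70, 37) = 70
Mid (Blue): min(-28, 19, 70) = -28
f (Red): max(-48, 81, -91) = 81
g (Red): max(-69, 22) = 22
Right (Blue): min(81, 22) = 22
S0 (Red): max(33, -28, 22) = 33
Red at S0 wants the highest of {Left=33, Mid=-28, Right=22}, so chooses Left.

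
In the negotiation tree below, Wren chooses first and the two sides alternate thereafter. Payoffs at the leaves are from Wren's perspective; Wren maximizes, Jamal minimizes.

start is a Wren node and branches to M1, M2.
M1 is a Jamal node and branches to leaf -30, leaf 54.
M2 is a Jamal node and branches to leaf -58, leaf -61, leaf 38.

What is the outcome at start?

M1 (Jamal): min(-30, 54) = -30
M2 (Jamal): min(-58, -61, 38) = -61
start (Wren): max(-30, -61) = -30

-30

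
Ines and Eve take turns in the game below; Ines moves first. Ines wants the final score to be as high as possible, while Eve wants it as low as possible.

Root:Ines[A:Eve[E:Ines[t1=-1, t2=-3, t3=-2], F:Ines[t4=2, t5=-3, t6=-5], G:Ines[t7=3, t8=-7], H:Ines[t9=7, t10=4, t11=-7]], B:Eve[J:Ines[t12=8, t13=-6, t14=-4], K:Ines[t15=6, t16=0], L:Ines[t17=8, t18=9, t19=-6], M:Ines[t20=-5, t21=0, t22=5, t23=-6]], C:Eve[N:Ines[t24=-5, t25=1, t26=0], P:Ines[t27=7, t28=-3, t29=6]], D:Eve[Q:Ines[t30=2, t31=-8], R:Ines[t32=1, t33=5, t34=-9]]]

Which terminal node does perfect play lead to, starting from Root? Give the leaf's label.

E (Ines): max(-1, -3, -2) = -1
F (Ines): max(2, -3, -5) = 2
G (Ines): max(3, -7) = 3
H (Ines): max(7, 4, -7) = 7
A (Eve): min(-1, 2, 3, 7) = -1
J (Ines): max(8, -6, -4) = 8
K (Ines): max(6, 0) = 6
L (Ines): max(8, 9, -6) = 9
M (Ines): max(-5, 0, 5, -6) = 5
B (Eve): min(8, 6, 9, 5) = 5
N (Ines): max(-5, 1, 0) = 1
P (Ines): max(7, -3, 6) = 7
C (Eve): min(1, 7) = 1
Q (Ines): max(2, -8) = 2
R (Ines): max(1, 5, -9) = 5
D (Eve): min(2, 5) = 2
Root (Ines): max(-1, 5, 1, 2) = 5
At Root, Ines picks B (highest: 5).
At B, Eve picks M (lowest: 5).
At M, Ines picks t22 (highest: 5).
Terminal value 5.

t22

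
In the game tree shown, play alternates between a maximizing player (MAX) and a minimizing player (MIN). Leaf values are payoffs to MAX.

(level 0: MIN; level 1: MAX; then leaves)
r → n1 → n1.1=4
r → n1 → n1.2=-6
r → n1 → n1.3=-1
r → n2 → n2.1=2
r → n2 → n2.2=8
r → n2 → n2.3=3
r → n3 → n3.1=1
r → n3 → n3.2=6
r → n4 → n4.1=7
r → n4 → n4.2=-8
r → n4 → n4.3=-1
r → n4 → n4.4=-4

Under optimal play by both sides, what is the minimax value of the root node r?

n1 (MAX): max(4, -6, -1) = 4
n2 (MAX): max(2, 8, 3) = 8
n3 (MAX): max(1, 6) = 6
n4 (MAX): max(7, -8, -1, -4) = 7
r (MIN): min(4, 8, 6, 7) = 4

4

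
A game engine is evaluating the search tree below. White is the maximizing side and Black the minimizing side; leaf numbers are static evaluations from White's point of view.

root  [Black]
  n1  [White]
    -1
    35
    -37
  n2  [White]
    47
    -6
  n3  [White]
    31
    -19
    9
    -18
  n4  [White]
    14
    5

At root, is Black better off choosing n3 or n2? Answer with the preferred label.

n3

n3 (White): max(31, -19, 9, -18) = 31
n2 (White): max(47, -6) = 47
Black prefers the lower value; n3=31, n2=47. n3 is better since 31 < 47.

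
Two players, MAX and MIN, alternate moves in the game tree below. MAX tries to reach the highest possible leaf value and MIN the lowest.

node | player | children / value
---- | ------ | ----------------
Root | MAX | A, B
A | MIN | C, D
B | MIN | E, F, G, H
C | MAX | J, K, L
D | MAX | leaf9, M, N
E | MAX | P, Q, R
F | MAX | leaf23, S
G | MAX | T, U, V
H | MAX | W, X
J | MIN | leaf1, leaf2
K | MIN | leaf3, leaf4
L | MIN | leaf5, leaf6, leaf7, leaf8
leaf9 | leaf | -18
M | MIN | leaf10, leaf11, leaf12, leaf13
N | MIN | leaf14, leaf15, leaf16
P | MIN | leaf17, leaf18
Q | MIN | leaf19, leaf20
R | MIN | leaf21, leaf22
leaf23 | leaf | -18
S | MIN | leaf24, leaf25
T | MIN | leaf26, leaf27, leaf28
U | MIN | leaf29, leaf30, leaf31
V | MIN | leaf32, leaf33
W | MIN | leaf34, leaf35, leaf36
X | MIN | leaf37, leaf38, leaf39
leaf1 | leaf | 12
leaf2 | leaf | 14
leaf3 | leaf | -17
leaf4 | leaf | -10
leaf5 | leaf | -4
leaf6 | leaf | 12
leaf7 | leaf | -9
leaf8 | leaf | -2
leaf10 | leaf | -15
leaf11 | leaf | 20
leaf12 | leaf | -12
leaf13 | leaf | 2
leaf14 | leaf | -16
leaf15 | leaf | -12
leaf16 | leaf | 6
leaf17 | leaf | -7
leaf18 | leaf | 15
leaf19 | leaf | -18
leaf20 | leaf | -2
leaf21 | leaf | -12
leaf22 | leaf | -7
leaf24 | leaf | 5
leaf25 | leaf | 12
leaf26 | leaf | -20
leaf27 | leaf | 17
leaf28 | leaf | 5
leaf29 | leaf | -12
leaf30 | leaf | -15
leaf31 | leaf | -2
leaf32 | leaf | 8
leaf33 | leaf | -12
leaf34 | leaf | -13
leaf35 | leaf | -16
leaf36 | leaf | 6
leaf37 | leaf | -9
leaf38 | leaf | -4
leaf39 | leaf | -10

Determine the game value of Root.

J (MIN): min(12, 14) = 12
K (MIN): min(-17, -10) = -17
L (MIN): min(-4, 12, -9, -2) = -9
C (MAX): max(12, -17, -9) = 12
M (MIN): min(-15, 20, -12, 2) = -15
N (MIN): min(-16, -12, 6) = -16
D (MAX): max(-18, -15, -16) = -15
A (MIN): min(12, -15) = -15
P (MIN): min(-7, 15) = -7
Q (MIN): min(-18, -2) = -18
R (MIN): min(-12, -7) = -12
E (MAX): max(-7, -18, -12) = -7
S (MIN): min(5, 12) = 5
F (MAX): max(-18, 5) = 5
T (MIN): min(-20, 17, 5) = -20
U (MIN): min(-12, -15, -2) = -15
V (MIN): min(8, -12) = -12
G (MAX): max(-20, -15, -12) = -12
W (MIN): min(-13, -16, 6) = -16
X (MIN): min(-9, -4, -10) = -10
H (MAX): max(-16, -10) = -10
B (MIN): min(-7, 5, -12, -10) = -12
Root (MAX): max(-15, -12) = -12

-12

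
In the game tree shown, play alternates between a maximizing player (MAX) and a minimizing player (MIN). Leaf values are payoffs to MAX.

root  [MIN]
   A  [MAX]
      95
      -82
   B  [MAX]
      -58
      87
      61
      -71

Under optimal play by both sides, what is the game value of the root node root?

A (MAX): max(95, -82) = 95
B (MAX): max(-58, 87, 61, -71) = 87
root (MIN): min(95, 87) = 87

87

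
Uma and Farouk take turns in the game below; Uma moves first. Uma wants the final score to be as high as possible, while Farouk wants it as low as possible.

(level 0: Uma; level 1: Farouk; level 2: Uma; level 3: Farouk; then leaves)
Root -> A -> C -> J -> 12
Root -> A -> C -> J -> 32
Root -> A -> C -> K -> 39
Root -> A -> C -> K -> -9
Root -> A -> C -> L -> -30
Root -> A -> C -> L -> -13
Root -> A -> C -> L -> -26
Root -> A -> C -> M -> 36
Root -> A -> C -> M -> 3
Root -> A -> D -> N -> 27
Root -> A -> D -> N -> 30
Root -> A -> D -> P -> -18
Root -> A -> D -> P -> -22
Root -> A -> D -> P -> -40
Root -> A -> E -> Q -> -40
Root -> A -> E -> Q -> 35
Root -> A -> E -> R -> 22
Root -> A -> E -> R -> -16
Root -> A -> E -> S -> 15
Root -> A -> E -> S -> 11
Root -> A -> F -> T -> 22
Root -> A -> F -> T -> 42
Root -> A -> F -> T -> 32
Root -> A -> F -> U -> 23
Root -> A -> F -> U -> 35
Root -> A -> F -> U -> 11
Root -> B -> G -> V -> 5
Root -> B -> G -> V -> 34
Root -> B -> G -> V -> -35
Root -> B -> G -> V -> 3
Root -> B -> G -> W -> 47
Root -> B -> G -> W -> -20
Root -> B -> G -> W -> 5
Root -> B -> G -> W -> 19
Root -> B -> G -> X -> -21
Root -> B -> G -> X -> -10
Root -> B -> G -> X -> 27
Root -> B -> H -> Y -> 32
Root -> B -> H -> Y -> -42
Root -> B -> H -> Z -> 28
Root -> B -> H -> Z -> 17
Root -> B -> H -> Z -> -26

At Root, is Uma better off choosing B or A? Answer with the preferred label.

A

V (Farouk): min(5, 34, -35, 3) = -35
W (Farouk): min(47, -20, 5, 19) = -20
X (Farouk): min(-21, -10, 27) = -21
G (Uma): max(-35, -20, -21) = -20
Y (Farouk): min(32, -42) = -42
Z (Farouk): min(28, 17, -26) = -26
H (Uma): max(-42, -26) = -26
B (Farouk): min(-20, -26) = -26
J (Farouk): min(12, 32) = 12
K (Farouk): min(39, -9) = -9
L (Farouk): min(-30, -13, -26) = -30
M (Farouk): min(36, 3) = 3
C (Uma): max(12, -9, -30, 3) = 12
N (Farouk): min(27, 30) = 27
P (Farouk): min(-18, -22, -40) = -40
D (Uma): max(27, -40) = 27
Q (Farouk): min(-40, 35) = -40
R (Farouk): min(22, -16) = -16
S (Farouk): min(15, 11) = 11
E (Uma): max(-40, -16, 11) = 11
T (Farouk): min(22, 42, 32) = 22
U (Farouk): min(23, 35, 11) = 11
F (Uma): max(22, 11) = 22
A (Farouk): min(12, 27, 11, 22) = 11
Uma prefers the higher value; B=-26, A=11. A is better since 11 > -26.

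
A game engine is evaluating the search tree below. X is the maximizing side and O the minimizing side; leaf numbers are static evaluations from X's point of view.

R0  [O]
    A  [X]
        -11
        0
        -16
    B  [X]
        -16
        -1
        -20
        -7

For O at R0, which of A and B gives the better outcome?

A (X): max(-11, 0, -16) = 0
B (X): max(-16, -1, -20, -7) = -1
O prefers the lower value; A=0, B=-1. B is better since -1 < 0.

B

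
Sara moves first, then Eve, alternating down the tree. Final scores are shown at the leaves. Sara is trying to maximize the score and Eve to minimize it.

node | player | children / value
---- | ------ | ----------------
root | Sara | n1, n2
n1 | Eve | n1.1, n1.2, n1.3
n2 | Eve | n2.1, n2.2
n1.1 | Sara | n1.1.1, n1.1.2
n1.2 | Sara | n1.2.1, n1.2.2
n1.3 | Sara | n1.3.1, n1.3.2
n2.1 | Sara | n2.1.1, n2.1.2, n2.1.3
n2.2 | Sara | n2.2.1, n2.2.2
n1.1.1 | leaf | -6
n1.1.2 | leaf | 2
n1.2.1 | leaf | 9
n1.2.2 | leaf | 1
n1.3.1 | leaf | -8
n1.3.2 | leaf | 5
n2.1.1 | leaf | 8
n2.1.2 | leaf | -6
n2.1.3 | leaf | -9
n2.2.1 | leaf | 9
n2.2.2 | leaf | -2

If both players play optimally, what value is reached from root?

8

n1.1 (Sara): max(-6, 2) = 2
n1.2 (Sara): max(9, 1) = 9
n1.3 (Sara): max(-8, 5) = 5
n1 (Eve): min(2, 9, 5) = 2
n2.1 (Sara): max(8, -6, -9) = 8
n2.2 (Sara): max(9, -2) = 9
n2 (Eve): min(8, 9) = 8
root (Sara): max(2, 8) = 8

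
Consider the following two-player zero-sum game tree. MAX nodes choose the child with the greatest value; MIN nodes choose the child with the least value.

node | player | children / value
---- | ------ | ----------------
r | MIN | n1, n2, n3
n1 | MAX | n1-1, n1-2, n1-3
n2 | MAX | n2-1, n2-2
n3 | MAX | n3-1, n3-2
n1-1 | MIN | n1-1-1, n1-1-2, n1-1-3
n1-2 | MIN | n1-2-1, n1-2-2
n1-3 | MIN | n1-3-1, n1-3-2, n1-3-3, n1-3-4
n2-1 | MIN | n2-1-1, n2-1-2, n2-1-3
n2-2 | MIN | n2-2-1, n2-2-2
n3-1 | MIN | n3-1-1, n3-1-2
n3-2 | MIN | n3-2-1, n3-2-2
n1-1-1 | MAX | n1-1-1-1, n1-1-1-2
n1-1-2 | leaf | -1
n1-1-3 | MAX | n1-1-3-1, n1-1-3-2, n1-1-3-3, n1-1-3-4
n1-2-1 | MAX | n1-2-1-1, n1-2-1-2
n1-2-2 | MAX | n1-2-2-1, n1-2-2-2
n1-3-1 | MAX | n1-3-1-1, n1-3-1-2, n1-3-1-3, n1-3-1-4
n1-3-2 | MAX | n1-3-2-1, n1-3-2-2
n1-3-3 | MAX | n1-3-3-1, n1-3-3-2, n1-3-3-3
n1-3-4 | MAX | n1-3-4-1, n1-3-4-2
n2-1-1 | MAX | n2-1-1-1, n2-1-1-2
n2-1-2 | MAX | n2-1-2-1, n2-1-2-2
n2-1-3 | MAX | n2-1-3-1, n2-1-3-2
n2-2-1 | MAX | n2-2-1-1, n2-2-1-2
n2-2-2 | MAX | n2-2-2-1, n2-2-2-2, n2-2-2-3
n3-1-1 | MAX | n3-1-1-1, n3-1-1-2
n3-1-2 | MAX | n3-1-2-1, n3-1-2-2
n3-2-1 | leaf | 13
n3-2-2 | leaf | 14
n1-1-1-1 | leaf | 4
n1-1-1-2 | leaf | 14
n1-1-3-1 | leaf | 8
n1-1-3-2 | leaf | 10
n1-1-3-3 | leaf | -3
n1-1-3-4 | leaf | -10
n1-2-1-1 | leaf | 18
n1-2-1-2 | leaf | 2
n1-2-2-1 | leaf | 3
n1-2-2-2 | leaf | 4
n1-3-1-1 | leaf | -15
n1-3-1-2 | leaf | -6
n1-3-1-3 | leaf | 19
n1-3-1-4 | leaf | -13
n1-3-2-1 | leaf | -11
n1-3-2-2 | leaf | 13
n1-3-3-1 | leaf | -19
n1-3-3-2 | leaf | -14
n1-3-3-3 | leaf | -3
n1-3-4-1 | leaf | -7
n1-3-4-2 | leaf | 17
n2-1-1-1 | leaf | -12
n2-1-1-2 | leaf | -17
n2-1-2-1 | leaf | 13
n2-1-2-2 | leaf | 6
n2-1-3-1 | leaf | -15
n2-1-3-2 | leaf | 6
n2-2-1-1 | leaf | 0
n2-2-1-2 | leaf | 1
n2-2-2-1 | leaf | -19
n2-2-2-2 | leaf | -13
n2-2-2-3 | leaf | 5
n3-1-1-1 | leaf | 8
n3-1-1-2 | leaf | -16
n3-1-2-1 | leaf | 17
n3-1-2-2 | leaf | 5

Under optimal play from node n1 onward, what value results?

n1-1-1 (MAX): max(4, 14) = 14
n1-1-3 (MAX): max(8, 10, -3, -10) = 10
n1-1 (MIN): min(14, -1, 10) = -1
n1-2-1 (MAX): max(18, 2) = 18
n1-2-2 (MAX): max(3, 4) = 4
n1-2 (MIN): min(18, 4) = 4
n1-3-1 (MAX): max(-15, -6, 19, -13) = 19
n1-3-2 (MAX): max(-11, 13) = 13
n1-3-3 (MAX): max(-19, -14, -3) = -3
n1-3-4 (MAX): max(-7, 17) = 17
n1-3 (MIN): min(19, 13, -3, 17) = -3
n1 (MAX): max(-1, 4, -3) = 4

4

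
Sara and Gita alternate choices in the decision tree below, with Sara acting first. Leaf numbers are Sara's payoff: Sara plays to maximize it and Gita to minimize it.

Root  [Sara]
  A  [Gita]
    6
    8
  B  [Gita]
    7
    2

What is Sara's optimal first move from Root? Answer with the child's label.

A (Gita): min(6, 8) = 6
B (Gita): min(7, 2) = 2
Root (Sara): max(6, 2) = 6
Sara at Root wants the highest of {A=6, B=2}, so chooses A.

A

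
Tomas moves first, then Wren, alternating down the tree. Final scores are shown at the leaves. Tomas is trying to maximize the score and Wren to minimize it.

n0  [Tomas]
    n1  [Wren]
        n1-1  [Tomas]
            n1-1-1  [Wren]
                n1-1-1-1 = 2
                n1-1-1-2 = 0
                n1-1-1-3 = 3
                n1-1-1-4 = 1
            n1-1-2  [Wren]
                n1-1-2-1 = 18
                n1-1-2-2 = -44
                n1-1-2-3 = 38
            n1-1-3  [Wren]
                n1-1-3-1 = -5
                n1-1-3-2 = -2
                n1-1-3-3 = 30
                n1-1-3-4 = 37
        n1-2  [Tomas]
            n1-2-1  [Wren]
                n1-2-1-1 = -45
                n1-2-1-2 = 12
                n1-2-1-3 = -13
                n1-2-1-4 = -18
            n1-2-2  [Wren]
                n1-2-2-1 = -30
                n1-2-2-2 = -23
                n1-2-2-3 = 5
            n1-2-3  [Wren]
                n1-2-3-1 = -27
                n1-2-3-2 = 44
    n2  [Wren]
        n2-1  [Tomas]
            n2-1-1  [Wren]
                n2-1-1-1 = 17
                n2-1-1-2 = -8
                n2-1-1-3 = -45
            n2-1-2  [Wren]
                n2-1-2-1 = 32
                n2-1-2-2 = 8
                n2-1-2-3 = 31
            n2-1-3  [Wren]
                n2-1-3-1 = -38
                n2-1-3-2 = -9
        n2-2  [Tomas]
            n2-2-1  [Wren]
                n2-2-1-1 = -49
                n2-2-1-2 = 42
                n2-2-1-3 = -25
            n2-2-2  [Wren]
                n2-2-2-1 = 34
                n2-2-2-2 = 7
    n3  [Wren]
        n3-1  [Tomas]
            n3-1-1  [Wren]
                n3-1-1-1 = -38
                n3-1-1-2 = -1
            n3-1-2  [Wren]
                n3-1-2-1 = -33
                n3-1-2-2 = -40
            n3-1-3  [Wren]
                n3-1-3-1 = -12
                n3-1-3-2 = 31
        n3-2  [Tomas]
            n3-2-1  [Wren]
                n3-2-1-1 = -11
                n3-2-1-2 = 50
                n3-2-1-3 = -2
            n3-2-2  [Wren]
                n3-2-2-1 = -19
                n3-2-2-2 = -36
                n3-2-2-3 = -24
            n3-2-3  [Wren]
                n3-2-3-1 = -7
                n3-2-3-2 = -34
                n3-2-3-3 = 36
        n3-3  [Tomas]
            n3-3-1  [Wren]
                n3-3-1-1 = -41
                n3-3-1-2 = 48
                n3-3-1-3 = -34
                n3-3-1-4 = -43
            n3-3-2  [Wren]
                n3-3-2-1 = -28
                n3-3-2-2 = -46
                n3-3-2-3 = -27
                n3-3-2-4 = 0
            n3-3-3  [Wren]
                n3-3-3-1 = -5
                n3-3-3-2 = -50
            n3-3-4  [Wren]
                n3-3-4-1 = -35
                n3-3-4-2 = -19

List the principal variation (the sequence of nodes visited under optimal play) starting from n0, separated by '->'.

n0 -> n2 -> n2-2 -> n2-2-2 -> n2-2-2-2

n1-1-1 (Wren): min(2, 0, 3, 1) = 0
n1-1-2 (Wren): min(18, -44, 38) = -44
n1-1-3 (Wren): min(-5, -2, 30, 37) = -5
n1-1 (Tomas): max(0, -44, -5) = 0
n1-2-1 (Wren): min(-45, 12, -13, -18) = -45
n1-2-2 (Wren): min(-30, -23, 5) = -30
n1-2-3 (Wren): min(-27, 44) = -27
n1-2 (Tomas): max(-45, -30, -27) = -27
n1 (Wren): min(0, -27) = -27
n2-1-1 (Wren): min(17, -8, -45) = -45
n2-1-2 (Wren): min(32, 8, 31) = 8
n2-1-3 (Wren): min(-38, -9) = -38
n2-1 (Tomas): max(-45, 8, -38) = 8
n2-2-1 (Wren): min(-49, 42, -25) = -49
n2-2-2 (Wren): min(34, 7) = 7
n2-2 (Tomas): max(-49, 7) = 7
n2 (Wren): min(8, 7) = 7
n3-1-1 (Wren): min(-38, -1) = -38
n3-1-2 (Wren): min(-33, -40) = -40
n3-1-3 (Wren): min(-12, 31) = -12
n3-1 (Tomas): max(-38, -40, -12) = -12
n3-2-1 (Wren): min(-11, 50, -2) = -11
n3-2-2 (Wren): min(-19, -36, -24) = -36
n3-2-3 (Wren): min(-7, -34, 36) = -34
n3-2 (Tomas): max(-11, -36, -34) = -11
n3-3-1 (Wren): min(-41, 48, -34, -43) = -43
n3-3-2 (Wren): min(-28, -46, -27, 0) = -46
n3-3-3 (Wren): min(-5, -50) = -50
n3-3-4 (Wren): min(-35, -19) = -35
n3-3 (Tomas): max(-43, -46, -50, -35) = -35
n3 (Wren): min(-12, -11, -35) = -35
n0 (Tomas): max(-27, 7, -35) = 7
At n0, Tomas picks n2 (highest: 7).
At n2, Wren picks n2-2 (lowest: 7).
At n2-2, Tomas picks n2-2-2 (highest: 7).
At n2-2-2, Wren picks n2-2-2-2 (lowest: 7).
Terminal value 7.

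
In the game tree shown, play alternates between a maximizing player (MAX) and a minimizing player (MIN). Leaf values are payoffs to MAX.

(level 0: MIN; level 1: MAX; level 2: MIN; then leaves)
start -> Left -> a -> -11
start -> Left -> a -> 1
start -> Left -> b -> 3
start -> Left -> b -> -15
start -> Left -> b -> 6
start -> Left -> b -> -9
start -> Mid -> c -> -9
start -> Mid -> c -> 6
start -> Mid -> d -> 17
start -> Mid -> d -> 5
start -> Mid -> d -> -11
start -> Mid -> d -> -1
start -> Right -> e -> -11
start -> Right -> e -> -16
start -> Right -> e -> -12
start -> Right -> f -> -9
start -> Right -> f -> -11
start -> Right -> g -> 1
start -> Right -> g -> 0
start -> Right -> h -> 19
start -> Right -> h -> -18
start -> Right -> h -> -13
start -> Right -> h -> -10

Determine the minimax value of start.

-11

a (MIN): min(-11, 1) = -11
b (MIN): min(3, -15, 6, -9) = -15
Left (MAX): max(-11, -15) = -11
c (MIN): min(-9, 6) = -9
d (MIN): min(17, 5, -11, -1) = -11
Mid (MAX): max(-9, -11) = -9
e (MIN): min(-11, -16, -12) = -16
f (MIN): min(-9, -11) = -11
g (MIN): min(1, 0) = 0
h (MIN): min(19, -18, -13, -10) = -18
Right (MAX): max(-16, -11, 0, -18) = 0
start (MIN): min(-11, -9, 0) = -11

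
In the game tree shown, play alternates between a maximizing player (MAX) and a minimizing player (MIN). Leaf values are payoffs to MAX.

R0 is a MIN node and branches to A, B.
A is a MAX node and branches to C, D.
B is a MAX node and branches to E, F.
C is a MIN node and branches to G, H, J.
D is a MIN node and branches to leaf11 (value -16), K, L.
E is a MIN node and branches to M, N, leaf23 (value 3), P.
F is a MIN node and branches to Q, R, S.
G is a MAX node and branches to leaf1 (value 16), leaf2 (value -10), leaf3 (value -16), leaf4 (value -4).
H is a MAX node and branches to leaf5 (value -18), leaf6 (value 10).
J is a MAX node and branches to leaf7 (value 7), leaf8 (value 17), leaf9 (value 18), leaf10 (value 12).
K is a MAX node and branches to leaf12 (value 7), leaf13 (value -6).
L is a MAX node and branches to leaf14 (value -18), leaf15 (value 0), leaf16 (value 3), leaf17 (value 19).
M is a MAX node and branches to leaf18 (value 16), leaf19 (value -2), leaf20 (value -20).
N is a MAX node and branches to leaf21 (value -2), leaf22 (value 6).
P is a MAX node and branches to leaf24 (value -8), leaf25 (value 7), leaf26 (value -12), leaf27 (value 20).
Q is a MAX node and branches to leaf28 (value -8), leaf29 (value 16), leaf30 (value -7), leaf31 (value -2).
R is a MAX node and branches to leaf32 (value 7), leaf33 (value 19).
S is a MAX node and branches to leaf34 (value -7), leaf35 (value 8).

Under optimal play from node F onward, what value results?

Q (MAX): max(-8, 16, -7, -2) = 16
R (MAX): max(7, 19) = 19
S (MAX): max(-7, 8) = 8
F (MIN): min(16, 19, 8) = 8

8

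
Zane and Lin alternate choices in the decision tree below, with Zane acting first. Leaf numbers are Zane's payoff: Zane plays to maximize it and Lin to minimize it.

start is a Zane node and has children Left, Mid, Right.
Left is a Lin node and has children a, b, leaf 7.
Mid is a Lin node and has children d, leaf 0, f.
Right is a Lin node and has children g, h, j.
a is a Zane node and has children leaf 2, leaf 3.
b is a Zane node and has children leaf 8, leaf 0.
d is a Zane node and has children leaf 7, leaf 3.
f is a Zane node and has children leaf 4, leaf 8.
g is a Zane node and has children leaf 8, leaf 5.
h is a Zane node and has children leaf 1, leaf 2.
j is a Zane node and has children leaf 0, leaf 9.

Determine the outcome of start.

3

a (Zane): max(2, 3) = 3
b (Zane): max(8, 0) = 8
Left (Lin): min(3, 8, 7) = 3
d (Zane): max(7, 3) = 7
f (Zane): max(4, 8) = 8
Mid (Lin): min(7, 0, 8) = 0
g (Zane): max(8, 5) = 8
h (Zane): max(1, 2) = 2
j (Zane): max(0, 9) = 9
Right (Lin): min(8, 2, 9) = 2
start (Zane): max(3, 0, 2) = 3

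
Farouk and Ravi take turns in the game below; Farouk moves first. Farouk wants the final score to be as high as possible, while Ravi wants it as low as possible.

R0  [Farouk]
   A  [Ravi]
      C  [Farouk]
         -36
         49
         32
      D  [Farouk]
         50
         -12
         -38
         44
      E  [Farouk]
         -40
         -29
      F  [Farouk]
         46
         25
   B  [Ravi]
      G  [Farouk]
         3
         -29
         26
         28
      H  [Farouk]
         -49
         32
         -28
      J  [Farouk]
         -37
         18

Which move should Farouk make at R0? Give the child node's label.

C (Farouk): max(-36, 49, 32) = 49
D (Farouk): max(50, -12, -38, 44) = 50
E (Farouk): max(-40, -29) = -29
F (Farouk): max(46, 25) = 46
A (Ravi): min(49, 50, -29, 46) = -29
G (Farouk): max(3, -29, 26, 28) = 28
H (Farouk): max(-49, 32, -28) = 32
J (Farouk): max(-37, 18) = 18
B (Ravi): min(28, 32, 18) = 18
R0 (Farouk): max(-29, 18) = 18
Farouk at R0 wants the highest of {A=-29, B=18}, so chooses B.

B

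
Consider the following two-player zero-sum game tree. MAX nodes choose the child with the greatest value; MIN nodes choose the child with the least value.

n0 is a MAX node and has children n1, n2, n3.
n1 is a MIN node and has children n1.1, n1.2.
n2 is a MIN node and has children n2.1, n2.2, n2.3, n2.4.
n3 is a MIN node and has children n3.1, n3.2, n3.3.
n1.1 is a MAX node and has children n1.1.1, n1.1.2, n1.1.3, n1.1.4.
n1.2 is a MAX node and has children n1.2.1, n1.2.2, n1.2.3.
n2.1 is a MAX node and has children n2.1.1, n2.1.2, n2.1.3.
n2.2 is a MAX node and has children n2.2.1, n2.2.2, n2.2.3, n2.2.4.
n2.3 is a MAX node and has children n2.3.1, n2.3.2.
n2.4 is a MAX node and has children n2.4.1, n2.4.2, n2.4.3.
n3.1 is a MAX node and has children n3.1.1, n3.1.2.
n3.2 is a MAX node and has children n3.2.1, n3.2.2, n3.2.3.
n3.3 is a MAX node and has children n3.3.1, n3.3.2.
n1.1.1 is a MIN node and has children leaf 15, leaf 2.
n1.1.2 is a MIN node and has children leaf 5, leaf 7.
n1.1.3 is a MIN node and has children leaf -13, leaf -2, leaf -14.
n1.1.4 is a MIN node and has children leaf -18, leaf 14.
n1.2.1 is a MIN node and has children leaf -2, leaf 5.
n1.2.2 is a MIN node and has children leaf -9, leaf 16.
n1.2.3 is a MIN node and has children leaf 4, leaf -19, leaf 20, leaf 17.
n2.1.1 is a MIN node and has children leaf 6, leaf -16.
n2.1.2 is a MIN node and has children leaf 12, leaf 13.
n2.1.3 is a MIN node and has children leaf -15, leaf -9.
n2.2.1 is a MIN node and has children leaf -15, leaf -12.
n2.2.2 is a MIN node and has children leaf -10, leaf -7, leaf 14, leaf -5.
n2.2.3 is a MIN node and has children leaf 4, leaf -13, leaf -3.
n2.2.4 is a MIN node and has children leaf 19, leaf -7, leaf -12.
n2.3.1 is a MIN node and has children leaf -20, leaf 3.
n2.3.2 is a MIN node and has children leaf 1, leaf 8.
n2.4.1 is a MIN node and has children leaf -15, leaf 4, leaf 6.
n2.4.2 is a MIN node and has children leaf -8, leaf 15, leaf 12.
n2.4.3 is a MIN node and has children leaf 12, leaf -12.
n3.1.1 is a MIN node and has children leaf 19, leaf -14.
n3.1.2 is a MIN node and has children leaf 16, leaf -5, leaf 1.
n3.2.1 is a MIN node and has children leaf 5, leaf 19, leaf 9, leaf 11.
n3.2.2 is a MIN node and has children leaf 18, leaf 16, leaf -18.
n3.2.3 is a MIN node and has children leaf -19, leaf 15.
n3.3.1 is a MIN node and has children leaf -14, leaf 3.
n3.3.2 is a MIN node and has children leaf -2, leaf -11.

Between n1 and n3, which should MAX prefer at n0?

n1

n1.1.1 (MIN): min(15, 2) = 2
n1.1.2 (MIN): min(5, 7) = 5
n1.1.3 (MIN): min(-13, -2, -14) = -14
n1.1.4 (MIN): min(-18, 14) = -18
n1.1 (MAX): max(2, 5, -14, -18) = 5
n1.2.1 (MIN): min(-2, 5) = -2
n1.2.2 (MIN): min(-9, 16) = -9
n1.2.3 (MIN): min(4, -19, 20, 17) = -19
n1.2 (MAX): max(-2, -9, -19) = -2
n1 (MIN): min(5, -2) = -2
n3.1.1 (MIN): min(19, -14) = -14
n3.1.2 (MIN): min(16, -5, 1) = -5
n3.1 (MAX): max(-14, -5) = -5
n3.2.1 (MIN): min(5, 19, 9, 11) = 5
n3.2.2 (MIN): min(18, 16, -18) = -18
n3.2.3 (MIN): min(-19, 15) = -19
n3.2 (MAX): max(5, -18, -19) = 5
n3.3.1 (MIN): min(-14, 3) = -14
n3.3.2 (MIN): min(-2, -11) = -11
n3.3 (MAX): max(-14, -11) = -11
n3 (MIN): min(-5, 5, -11) = -11
MAX prefers the higher value; n1=-2, n3=-11. n1 is better since -2 > -11.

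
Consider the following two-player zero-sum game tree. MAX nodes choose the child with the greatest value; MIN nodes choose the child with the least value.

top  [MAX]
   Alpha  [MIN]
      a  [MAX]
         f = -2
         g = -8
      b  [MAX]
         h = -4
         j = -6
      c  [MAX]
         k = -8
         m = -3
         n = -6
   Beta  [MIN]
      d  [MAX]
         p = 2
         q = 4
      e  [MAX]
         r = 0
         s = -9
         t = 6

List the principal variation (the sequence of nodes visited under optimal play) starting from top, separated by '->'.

top -> Beta -> d -> q

a (MAX): max(-2, -8) = -2
b (MAX): max(-4, -6) = -4
c (MAX): max(-8, -3, -6) = -3
Alpha (MIN): min(-2, -4, -3) = -4
d (MAX): max(2, 4) = 4
e (MAX): max(0, -9, 6) = 6
Beta (MIN): min(4, 6) = 4
top (MAX): max(-4, 4) = 4
At top, MAX picks Beta (highest: 4).
At Beta, MIN picks d (lowest: 4).
At d, MAX picks q (highest: 4).
Terminal value 4.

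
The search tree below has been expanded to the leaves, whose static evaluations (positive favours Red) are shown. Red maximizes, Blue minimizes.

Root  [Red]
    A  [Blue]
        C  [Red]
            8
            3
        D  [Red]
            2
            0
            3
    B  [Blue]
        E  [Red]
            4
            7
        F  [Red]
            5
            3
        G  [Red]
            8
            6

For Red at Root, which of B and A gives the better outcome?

B

E (Red): max(4, 7) = 7
F (Red): max(5, 3) = 5
G (Red): max(8, 6) = 8
B (Blue): min(7, 5, 8) = 5
C (Red): max(8, 3) = 8
D (Red): max(2, 0, 3) = 3
A (Blue): min(8, 3) = 3
Red prefers the higher value; B=5, A=3. B is better since 5 > 3.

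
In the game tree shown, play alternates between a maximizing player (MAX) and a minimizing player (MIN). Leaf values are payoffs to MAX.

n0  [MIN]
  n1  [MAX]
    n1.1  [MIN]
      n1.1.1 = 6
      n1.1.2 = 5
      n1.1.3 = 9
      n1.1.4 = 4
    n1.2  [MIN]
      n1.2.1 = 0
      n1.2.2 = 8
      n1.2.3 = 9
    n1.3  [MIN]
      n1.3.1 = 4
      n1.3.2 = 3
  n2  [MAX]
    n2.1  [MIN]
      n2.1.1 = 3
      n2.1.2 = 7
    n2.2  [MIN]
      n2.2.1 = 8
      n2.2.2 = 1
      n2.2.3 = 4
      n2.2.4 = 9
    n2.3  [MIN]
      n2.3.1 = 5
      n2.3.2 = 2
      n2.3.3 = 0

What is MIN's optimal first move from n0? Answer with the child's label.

n2

n1.1 (MIN): min(6, 5, 9, 4) = 4
n1.2 (MIN): min(0, 8, 9) = 0
n1.3 (MIN): min(4, 3) = 3
n1 (MAX): max(4, 0, 3) = 4
n2.1 (MIN): min(3, 7) = 3
n2.2 (MIN): min(8, 1, 4, 9) = 1
n2.3 (MIN): min(5, 2, 0) = 0
n2 (MAX): max(3, 1, 0) = 3
n0 (MIN): min(4, 3) = 3
MIN at n0 wants the lowest of {n1=4, n2=3}, so chooses n2.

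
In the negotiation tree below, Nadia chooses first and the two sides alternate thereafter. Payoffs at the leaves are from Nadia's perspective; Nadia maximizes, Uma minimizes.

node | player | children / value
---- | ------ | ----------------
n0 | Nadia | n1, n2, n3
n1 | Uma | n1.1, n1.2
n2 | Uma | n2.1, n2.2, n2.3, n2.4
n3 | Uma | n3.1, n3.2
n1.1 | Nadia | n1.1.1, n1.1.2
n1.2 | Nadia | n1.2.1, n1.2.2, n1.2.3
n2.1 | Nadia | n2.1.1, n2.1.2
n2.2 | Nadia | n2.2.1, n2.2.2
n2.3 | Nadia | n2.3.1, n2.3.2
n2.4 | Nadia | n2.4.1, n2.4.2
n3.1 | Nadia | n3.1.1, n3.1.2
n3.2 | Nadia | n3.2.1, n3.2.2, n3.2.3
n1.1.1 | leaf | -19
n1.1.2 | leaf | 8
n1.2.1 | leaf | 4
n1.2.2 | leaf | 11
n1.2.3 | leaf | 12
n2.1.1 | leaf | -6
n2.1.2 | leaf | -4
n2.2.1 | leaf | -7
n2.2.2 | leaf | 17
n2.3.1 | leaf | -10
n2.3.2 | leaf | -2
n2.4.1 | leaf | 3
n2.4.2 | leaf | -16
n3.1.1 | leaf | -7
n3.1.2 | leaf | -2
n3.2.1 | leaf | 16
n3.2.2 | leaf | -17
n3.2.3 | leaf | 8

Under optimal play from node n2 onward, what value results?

-4

n2.1 (Nadia): max(-6, -4) = -4
n2.2 (Nadia): max(-7, 17) = 17
n2.3 (Nadia): max(-10, -2) = -2
n2.4 (Nadia): max(3, -16) = 3
n2 (Uma): min(-4, 17, -2, 3) = -4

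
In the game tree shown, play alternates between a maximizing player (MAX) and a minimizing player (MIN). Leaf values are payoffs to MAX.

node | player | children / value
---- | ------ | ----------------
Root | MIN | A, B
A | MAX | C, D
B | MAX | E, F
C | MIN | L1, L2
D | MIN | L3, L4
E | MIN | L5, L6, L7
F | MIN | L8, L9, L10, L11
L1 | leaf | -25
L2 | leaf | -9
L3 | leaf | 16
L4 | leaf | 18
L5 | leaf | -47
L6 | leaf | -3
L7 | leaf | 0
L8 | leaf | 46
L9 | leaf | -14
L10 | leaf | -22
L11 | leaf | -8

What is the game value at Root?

-22

C (MIN): min(-25, -9) = -25
D (MIN): min(16, 18) = 16
A (MAX): max(-25, 16) = 16
E (MIN): min(-47, -3, 0) = -47
F (MIN): min(46, -14, -22, -8) = -22
B (MAX): max(-47, -22) = -22
Root (MIN): min(16, -22) = -22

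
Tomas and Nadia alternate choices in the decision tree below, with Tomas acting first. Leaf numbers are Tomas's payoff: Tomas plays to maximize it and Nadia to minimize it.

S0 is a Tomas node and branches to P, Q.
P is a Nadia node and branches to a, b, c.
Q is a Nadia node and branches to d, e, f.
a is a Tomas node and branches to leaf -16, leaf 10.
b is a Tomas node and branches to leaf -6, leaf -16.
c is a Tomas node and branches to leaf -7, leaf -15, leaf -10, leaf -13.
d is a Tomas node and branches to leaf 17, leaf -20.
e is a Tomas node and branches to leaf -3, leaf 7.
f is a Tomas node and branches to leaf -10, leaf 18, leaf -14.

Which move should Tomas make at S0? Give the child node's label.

Q

a (Tomas): max(-16, 10) = 10
b (Tomas): max(-6, -16) = -6
c (Tomas): max(-7, -15, -10, -13) = -7
P (Nadia): min(10, -6, -7) = -7
d (Tomas): max(17, -20) = 17
e (Tomas): max(-3, 7) = 7
f (Tomas): max(-10, 18, -14) = 18
Q (Nadia): min(17, 7, 18) = 7
S0 (Tomas): max(-7, 7) = 7
Tomas at S0 wants the highest of {P=-7, Q=7}, so chooses Q.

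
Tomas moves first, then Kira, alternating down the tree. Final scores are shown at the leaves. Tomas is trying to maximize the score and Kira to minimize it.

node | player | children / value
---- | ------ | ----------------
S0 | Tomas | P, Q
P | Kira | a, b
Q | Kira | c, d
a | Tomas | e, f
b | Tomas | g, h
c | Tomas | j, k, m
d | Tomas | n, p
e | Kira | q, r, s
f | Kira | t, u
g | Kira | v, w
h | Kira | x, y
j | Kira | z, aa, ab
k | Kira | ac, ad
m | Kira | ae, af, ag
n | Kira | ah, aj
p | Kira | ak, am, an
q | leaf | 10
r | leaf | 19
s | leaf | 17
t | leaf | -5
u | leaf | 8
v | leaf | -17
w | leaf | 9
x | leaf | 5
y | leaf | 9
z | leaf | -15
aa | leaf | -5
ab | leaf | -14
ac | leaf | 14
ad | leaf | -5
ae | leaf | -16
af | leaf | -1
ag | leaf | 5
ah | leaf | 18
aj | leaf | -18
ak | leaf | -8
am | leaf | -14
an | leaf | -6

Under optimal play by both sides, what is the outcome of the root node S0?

5

e (Kira): min(10, 19, 17) = 10
f (Kira): min(-5, 8) = -5
a (Tomas): max(10, -5) = 10
g (Kira): min(-17, 9) = -17
h (Kira): min(5, 9) = 5
b (Tomas): max(-17, 5) = 5
P (Kira): min(10, 5) = 5
j (Kira): min(-15, -5, -14) = -15
k (Kira): min(14, -5) = -5
m (Kira): min(-16, -1, 5) = -16
c (Tomas): max(-15, -5, -16) = -5
n (Kira): min(18, -18) = -18
p (Kira): min(-8, -14, -6) = -14
d (Tomas): max(-18, -14) = -14
Q (Kira): min(-5, -14) = -14
S0 (Tomas): max(5, -14) = 5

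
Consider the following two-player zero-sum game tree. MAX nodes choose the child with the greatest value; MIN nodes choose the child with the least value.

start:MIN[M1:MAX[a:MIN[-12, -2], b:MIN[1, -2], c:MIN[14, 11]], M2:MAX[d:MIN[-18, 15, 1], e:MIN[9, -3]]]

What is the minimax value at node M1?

a (MIN): min(-12, -2) = -12
b (MIN): min(1, -2) = -2
c (MIN): min(14, 11) = 11
M1 (MAX): max(-12, -2, 11) = 11

11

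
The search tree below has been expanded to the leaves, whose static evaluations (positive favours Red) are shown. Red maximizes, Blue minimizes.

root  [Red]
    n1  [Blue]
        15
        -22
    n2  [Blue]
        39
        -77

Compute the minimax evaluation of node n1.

n1 (Blue): min(15, -22) = -22

-22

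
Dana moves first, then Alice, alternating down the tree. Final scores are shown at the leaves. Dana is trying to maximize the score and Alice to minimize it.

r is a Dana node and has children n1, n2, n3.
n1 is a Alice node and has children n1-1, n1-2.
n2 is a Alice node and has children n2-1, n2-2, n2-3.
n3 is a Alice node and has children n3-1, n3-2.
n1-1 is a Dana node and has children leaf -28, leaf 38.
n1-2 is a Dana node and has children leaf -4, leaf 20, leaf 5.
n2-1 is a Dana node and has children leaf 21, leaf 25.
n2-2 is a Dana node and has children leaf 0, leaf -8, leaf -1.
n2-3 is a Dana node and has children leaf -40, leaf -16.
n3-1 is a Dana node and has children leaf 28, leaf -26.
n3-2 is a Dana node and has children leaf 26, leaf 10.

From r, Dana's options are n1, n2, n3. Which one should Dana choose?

n3

n1-1 (Dana): max(-28, 38) = 38
n1-2 (Dana): max(-4, 20, 5) = 20
n1 (Alice): min(38, 20) = 20
n2-1 (Dana): max(21, 25) = 25
n2-2 (Dana): max(0, -8, -1) = 0
n2-3 (Dana): max(-40, -16) = -16
n2 (Alice): min(25, 0, -16) = -16
n3-1 (Dana): max(28, -26) = 28
n3-2 (Dana): max(26, 10) = 26
n3 (Alice): min(28, 26) = 26
r (Dana): max(20, -16, 26) = 26
Dana at r wants the highest of {n1=20, n2=-16, n3=26}, so chooses n3.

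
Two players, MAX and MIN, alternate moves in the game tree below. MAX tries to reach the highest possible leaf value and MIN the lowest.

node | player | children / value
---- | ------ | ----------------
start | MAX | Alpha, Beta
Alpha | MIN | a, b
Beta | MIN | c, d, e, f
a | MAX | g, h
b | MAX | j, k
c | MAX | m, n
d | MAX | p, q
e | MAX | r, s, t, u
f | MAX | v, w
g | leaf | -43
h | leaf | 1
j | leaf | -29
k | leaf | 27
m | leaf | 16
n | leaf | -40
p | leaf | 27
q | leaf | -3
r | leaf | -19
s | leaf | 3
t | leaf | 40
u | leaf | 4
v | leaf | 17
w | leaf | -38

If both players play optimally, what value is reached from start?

a (MAX): max(-43, 1) = 1
b (MAX): max(-29, 27) = 27
Alpha (MIN): min(1, 27) = 1
c (MAX): max(16, -40) = 16
d (MAX): max(27, -3) = 27
e (MAX): max(-19, 3, 40, 4) = 40
f (MAX): max(17, -38) = 17
Beta (MIN): min(16, 27, 40, 17) = 16
start (MAX): max(1, 16) = 16

16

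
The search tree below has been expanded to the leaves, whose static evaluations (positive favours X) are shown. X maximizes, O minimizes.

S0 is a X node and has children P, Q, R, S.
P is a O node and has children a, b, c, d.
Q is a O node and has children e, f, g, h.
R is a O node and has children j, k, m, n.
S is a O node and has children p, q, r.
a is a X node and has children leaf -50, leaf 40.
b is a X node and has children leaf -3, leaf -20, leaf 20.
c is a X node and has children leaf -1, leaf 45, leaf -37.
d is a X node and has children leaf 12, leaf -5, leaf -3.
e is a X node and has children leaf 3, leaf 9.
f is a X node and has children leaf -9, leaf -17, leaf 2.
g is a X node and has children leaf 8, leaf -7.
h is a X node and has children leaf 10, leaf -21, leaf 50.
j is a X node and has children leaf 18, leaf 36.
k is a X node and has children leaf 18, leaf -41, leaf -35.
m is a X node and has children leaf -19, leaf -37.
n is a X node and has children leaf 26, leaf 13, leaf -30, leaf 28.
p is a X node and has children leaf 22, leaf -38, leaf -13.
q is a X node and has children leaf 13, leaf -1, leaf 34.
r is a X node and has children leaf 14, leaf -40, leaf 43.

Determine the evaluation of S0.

22

a (X): max(-50, 40) = 40
b (X): max(-3, -20, 20) = 20
c (X): max(-1, 45, -37) = 45
d (X): max(12, -5, -3) = 12
P (O): min(40, 20, 45, 12) = 12
e (X): max(3, 9) = 9
f (X): max(-9, -17, 2) = 2
g (X): max(8, -7) = 8
h (X): max(10, -21, 50) = 50
Q (O): min(9, 2, 8, 50) = 2
j (X): max(18, 36) = 36
k (X): max(18, -41, -35) = 18
m (X): max(-19, -37) = -19
n (X): max(26, 13, -30, 28) = 28
R (O): min(36, 18, -19, 28) = -19
p (X): max(22, -38, -13) = 22
q (X): max(13, -1, 34) = 34
r (X): max(14, -40, 43) = 43
S (O): min(22, 34, 43) = 22
S0 (X): max(12, 2, -19, 22) = 22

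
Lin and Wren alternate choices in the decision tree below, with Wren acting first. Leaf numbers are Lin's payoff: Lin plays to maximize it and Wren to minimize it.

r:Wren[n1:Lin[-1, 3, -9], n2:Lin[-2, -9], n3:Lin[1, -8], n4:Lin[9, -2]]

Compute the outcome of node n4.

n4 (Lin): max(9, -2) = 9

9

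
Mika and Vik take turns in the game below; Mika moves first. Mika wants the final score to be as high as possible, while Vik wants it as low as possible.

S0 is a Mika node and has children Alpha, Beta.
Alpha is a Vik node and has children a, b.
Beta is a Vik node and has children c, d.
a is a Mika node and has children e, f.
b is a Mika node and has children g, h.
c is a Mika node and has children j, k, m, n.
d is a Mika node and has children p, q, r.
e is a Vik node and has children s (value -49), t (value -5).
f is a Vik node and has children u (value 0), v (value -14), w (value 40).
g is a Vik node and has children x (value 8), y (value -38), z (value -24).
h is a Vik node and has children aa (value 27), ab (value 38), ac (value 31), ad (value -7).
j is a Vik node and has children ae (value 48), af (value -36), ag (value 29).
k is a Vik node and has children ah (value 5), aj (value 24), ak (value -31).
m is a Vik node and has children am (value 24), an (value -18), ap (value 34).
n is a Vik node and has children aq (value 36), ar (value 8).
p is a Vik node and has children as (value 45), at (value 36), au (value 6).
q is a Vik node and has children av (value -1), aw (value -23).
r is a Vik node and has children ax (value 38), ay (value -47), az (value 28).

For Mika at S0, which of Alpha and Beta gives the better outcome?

e (Vik): min(-49, -5) = -49
f (Vik): min(0, -14, 40) = -14
a (Mika): max(-49, -14) = -14
g (Vik): min(8, -38, -24) = -38
h (Vik): min(27, 38, 31, -7) = -7
b (Mika): max(-38, -7) = -7
Alpha (Vik): min(-14, -7) = -14
j (Vik): min(48, -36, 29) = -36
k (Vik): min(5, 24, -31) = -31
m (Vik): min(24, -18, 34) = -18
n (Vik): min(36, 8) = 8
c (Mika): max(-36, -31, -18, 8) = 8
p (Vik): min(45, 36, 6) = 6
q (Vik): min(-1, -23) = -23
r (Vik): min(38, -47, 28) = -47
d (Mika): max(6, -23, -47) = 6
Beta (Vik): min(8, 6) = 6
Mika prefers the higher value; Alpha=-14, Beta=6. Beta is better since 6 > -14.

Beta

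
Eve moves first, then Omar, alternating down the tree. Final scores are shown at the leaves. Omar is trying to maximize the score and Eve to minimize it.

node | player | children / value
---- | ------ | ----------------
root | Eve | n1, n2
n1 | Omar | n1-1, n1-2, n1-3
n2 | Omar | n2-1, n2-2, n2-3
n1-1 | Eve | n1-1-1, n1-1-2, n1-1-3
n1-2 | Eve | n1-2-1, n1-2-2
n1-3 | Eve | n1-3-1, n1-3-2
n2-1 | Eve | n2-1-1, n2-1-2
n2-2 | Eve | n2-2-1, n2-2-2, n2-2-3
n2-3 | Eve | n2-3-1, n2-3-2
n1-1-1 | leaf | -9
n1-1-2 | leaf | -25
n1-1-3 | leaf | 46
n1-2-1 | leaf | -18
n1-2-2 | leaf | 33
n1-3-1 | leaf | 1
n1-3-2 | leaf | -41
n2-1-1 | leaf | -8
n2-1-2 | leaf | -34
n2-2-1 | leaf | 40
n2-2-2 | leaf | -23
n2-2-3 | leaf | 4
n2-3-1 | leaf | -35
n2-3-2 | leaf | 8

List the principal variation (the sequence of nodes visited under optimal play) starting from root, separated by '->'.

root -> n2 -> n2-2 -> n2-2-2

n1-1 (Eve): min(-9, -25, 46) = -25
n1-2 (Eve): min(-18, 33) = -18
n1-3 (Eve): min(1, -41) = -41
n1 (Omar): max(-25, -18, -41) = -18
n2-1 (Eve): min(-8, -34) = -34
n2-2 (Eve): min(40, -23, 4) = -23
n2-3 (Eve): min(-35, 8) = -35
n2 (Omar): max(-34, -23, -35) = -23
root (Eve): min(-18, -23) = -23
At root, Eve picks n2 (lowest: -23).
At n2, Omar picks n2-2 (highest: -23).
At n2-2, Eve picks n2-2-2 (lowest: -23).
Terminal value -23.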